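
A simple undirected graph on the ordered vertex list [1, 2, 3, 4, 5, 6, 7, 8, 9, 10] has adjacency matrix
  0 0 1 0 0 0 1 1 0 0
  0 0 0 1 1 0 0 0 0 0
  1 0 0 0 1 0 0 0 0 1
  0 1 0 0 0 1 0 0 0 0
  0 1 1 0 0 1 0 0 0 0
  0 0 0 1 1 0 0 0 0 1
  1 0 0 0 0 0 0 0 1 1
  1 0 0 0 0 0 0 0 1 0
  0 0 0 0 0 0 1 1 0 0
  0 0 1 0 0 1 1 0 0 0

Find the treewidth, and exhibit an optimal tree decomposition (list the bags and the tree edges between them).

Treewidth 2.
Bags: B1 = {2, 4, 5}  B2 = {4, 5, 6}  B3 = {3, 5, 6}  B4 = {3, 6, 10}  B5 = {1, 3, 10}  B6 = {1, 7, 10}  B7 = {1, 7, 8}  B8 = {7, 8, 9}
Tree: B1–B2, B2–B3, B3–B4, B4–B5, B5–B6, B6–B7, B7–B8

Every bag has size at most 3, so the width is 3 − 1 = 2 and tw(G) ≤ 2. For the lower bound, G contains the cycle 2–4–6–5–2, so G is not a forest; only forests have treewidth ≤ 1, hence tw(G) ≥ 2. Hence tw(G) = 2 exactly.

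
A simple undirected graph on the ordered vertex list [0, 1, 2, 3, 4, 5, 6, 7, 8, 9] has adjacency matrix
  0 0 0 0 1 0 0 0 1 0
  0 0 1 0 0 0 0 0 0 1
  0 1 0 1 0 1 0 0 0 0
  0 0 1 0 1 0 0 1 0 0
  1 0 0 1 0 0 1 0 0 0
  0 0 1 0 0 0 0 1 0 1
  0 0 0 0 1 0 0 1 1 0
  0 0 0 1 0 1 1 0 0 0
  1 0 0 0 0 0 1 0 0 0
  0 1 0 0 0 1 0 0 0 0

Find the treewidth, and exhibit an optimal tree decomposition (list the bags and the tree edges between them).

Treewidth 2.
One optimal decomposition is:
Bags: B1 = {0, 4, 8}  B2 = {4, 6, 8}  B3 = {3, 4, 6}  B4 = {3, 6, 7}  B5 = {2, 3, 7}  B6 = {2, 5, 7}  B7 = {1, 2, 5}  B8 = {1, 5, 9}
Tree: B1–B2, B2–B3, B3–B4, B4–B5, B5–B6, B6–B7, B7–B8

The largest bag has 3 vertices, giving width 2; this decomposition certifies tw(G) ≤ 2. For the lower bound, G contains the cycle 0–8–6–4–0, so G is not a forest; only forests have treewidth ≤ 1, hence tw(G) ≥ 2. The upper and lower bounds meet at 2, so that is the treewidth.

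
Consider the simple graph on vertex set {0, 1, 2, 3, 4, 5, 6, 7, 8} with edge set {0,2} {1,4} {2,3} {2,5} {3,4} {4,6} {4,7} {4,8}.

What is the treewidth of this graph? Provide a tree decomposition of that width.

Treewidth 1.
One optimal decomposition is:
Bags: B1 = {3, 4}  B2 = {4, 7}  B3 = {2, 3}  B4 = {4, 6}  B5 = {4, 8}  B6 = {2, 5}  B7 = {1, 4}  B8 = {0, 2}
Tree: B1–B2, B1–B3, B1–B4, B1–B5, B3–B6, B5–B7, B6–B8

Every bag has size at most 2, so the width is 2 − 1 = 1 and tw(G) ≤ 1. Any graph with an edge has treewidth ≥ 1, and G has the edge 3–4. Therefore the treewidth is 1.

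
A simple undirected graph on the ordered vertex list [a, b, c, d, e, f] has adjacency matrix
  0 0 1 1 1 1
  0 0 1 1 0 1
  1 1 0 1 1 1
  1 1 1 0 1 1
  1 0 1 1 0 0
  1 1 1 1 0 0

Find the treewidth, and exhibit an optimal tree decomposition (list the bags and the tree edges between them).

Every bag has size at most 4, so the width is 4 − 1 = 3 and tw(G) ≤ 3. For the lower bound, the 4 vertices {a, c, d, e} are pairwise adjacent, and any tree decomposition puts a clique entirely inside one bag — forcing width ≥ 3. Therefore the treewidth is 3.

Treewidth 3.
Bags: B1 = {b, c, d, f}  B2 = {a, c, d, f}  B3 = {a, c, d, e}
Tree: B1–B2, B2–B3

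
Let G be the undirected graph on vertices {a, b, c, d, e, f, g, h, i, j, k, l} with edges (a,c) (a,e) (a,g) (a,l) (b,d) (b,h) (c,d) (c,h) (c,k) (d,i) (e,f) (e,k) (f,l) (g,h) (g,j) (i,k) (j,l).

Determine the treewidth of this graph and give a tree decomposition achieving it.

The largest bag has 4 vertices, giving width 3; this decomposition certifies tw(G) ≤ 3. For the lower bound: the 4 vertex sets {f,j,l}, {e}, {a}, {c,g,h,k} are disjoint, each induces a connected subgraph, and every pair is joined by at least one edge of G. Contracting each set to a single vertex therefore yields K_{4} as a minor, and since treewidth is minor-monotone, tw(G) ≥ tw(K_{4}) = 3. Hence tw(G) = 3 exactly.

Treewidth 3.
One optimal decomposition is:
Bags: B1 = {e, f, j, l}  B2 = {a, e, j, l}  B3 = {a, e, g, j}  B4 = {a, e, g, k}  B5 = {a, c, g, k}  B6 = {c, g, h, k}  B7 = {c, h, i, k}  B8 = {c, d, h, i}  B9 = {b, d, h, i}
Tree: B1–B2, B2–B3, B3–B4, B4–B5, B5–B6, B6–B7, B7–B8, B8–B9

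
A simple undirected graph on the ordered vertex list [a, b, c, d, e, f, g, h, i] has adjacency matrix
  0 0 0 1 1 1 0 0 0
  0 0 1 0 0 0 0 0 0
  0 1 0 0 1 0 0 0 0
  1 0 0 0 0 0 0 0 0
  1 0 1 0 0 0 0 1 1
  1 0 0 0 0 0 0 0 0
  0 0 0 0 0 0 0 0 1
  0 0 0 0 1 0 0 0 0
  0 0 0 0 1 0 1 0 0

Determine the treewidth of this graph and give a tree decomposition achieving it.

Every bag has size at most 2, so the width is 2 − 1 = 1 and tw(G) ≤ 1. G has an edge, so its treewidth is at least 1. Combining the bounds, tw(G) = 1.

Treewidth 1.
One such decomposition:
Bags: B1 = {e, i}  B2 = {g, i}  B3 = {c, e}  B4 = {e, h}  B5 = {a, e}  B6 = {a, f}  B7 = {b, c}  B8 = {a, d}
Tree: B1–B2, B1–B3, B3–B4, B4–B5, B5–B6, B3–B7, B6–B8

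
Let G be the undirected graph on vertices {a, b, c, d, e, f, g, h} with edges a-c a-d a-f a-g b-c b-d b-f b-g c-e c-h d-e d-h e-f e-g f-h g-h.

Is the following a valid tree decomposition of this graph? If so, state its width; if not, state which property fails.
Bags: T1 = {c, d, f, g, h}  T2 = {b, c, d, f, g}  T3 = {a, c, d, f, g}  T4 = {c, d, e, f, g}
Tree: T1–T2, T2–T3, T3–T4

Every vertex of G appears in some bag (union = {a, b, c, d, e, f, g, h}); every edge is covered by a bag; and for each vertex v the set of bags containing v is connected in the bag tree. The decomposition is therefore valid. The largest bag has 5 vertices, so the width is 4.

Yes; width 4.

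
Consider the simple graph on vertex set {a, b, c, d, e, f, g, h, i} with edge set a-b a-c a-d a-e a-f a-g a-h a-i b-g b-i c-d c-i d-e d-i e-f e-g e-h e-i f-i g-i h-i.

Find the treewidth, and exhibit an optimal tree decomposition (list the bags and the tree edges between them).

Every bag has size at most 4, so the width is 4 − 1 = 3 and tw(G) ≤ 3. For the lower bound, the 4 vertices {a, d, e, i} are pairwise adjacent, and any tree decomposition puts a clique entirely inside one bag — forcing width ≥ 3. The upper and lower bounds meet at 3, so that is the treewidth.

Treewidth 3.
One such decomposition:
Bags: B1 = {a, e, g, i}  B2 = {a, b, g, i}  B3 = {a, e, h, i}  B4 = {a, e, f, i}  B5 = {a, d, e, i}  B6 = {a, c, d, i}
Tree: B1–B2, B1–B3, B3–B4, B1–B5, B5–B6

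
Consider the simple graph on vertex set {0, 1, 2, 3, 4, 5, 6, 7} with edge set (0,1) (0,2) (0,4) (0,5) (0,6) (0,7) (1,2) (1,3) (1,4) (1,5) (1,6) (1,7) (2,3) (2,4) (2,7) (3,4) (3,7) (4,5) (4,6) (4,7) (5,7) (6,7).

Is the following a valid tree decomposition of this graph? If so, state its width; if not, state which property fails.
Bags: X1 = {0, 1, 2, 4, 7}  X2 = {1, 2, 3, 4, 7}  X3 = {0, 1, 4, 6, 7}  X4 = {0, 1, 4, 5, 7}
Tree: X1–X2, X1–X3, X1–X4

Checking the three conditions: (i) the bags cover all of {0, 1, 2, 3, 4, 5, 6, 7}; (ii) for each edge, some bag contains both endpoints; (iii) the bags containing any fixed vertex form a subtree. All hold, so the decomposition is valid with width 5 − 1 = 4.

Yes; width 4.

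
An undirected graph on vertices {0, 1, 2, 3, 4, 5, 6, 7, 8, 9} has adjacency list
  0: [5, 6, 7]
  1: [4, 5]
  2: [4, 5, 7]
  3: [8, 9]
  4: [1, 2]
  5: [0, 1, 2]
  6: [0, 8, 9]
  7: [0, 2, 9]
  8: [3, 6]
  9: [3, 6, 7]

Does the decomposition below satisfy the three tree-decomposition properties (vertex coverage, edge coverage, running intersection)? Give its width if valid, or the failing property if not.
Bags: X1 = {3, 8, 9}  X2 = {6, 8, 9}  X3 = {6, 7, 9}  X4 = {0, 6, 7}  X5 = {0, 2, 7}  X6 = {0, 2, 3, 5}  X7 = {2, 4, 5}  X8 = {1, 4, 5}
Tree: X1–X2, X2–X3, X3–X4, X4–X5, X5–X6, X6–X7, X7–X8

A tree decomposition must satisfy three properties: every vertex lies in some bag; for every edge, both endpoints lie together in some bag; and for every vertex, the bags containing it form a connected subtree. Here bags containing vertex 3 are not connected in the tree, so the decomposition is invalid.

No — bags containing vertex 3 are not connected in the tree.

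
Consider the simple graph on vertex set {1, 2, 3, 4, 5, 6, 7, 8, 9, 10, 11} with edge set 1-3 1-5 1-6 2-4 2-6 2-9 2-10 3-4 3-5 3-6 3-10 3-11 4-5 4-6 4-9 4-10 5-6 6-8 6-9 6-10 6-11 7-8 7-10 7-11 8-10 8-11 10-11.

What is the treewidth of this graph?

A width-3 tree decomposition is:
Bags: B1 = {3, 4, 6, 10}  B2 = {3, 6, 10, 11}  B3 = {3, 4, 5, 6}  B4 = {1, 3, 5, 6}  B5 = {6, 8, 10, 11}  B6 = {2, 4, 6, 10}  B7 = {7, 8, 10, 11}  B8 = {2, 4, 6, 9}
Tree: B1–B2, B1–B3, B3–B4, B2–B5, B1–B6, B5–B7, B6–B8
The largest bag has 4 vertices, giving width 3; this decomposition certifies tw(G) ≤ 3. On the other hand G contains the 4-clique {6, 8, 10, 11}. A clique must lie in a single bag of any decomposition, so no decomposition can have width below 3. The upper and lower bounds meet at 3, so that is the treewidth.

3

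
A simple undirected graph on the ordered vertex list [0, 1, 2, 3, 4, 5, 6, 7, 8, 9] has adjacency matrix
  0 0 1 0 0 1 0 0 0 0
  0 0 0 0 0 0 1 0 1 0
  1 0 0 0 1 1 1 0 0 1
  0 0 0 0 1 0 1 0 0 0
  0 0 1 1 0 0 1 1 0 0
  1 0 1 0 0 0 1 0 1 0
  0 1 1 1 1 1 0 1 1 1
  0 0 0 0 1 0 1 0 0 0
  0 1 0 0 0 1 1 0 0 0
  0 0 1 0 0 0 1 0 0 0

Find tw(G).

A width-2 tree decomposition is:
Bags: B1 = {2, 6, 9}  B2 = {2, 5, 6}  B3 = {2, 4, 6}  B4 = {4, 6, 7}  B5 = {5, 6, 8}  B6 = {3, 4, 6}  B7 = {0, 2, 5}  B8 = {1, 6, 8}
Tree: B1–B2, B1–B3, B3–B4, B2–B5, B4–B6, B2–B7, B5–B8
Each bag holds 3 vertices, so the decomposition has width 2, which upper-bounds the treewidth. For the lower bound, the 3 vertices {0, 2, 5} are pairwise adjacent, and any tree decomposition puts a clique entirely inside one bag — forcing width ≥ 2. Therefore the treewidth is 2.

2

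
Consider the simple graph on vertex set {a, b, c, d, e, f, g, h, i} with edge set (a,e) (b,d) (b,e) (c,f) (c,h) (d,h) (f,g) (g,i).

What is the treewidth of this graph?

1

A width-1 tree decomposition is:
Bags: B1 = {a, e}  B2 = {b, e}  B3 = {b, d}  B4 = {d, h}  B5 = {c, h}  B6 = {c, f}  B7 = {f, g}  B8 = {g, i}
Tree: B1–B2, B2–B3, B3–B4, B4–B5, B5–B6, B6–B7, B7–B8
Every bag has size at most 2, so the width is 2 − 1 = 1 and tw(G) ≤ 1. Since G has at least one edge (e.g. a–e), it is not an edgeless graph, so tw(G) ≥ 1. The upper and lower bounds meet at 1, so that is the treewidth.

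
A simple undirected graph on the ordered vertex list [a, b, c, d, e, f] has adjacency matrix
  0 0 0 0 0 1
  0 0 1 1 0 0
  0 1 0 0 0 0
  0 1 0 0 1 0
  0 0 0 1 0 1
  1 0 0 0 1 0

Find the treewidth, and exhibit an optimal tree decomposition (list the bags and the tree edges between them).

Treewidth 1.
Bags: B1 = {b, c}  B2 = {b, d}  B3 = {d, e}  B4 = {e, f}  B5 = {a, f}
Tree: B1–B2, B2–B3, B3–B4, B4–B5

Every bag has size at most 2, so the width is 2 − 1 = 1 and tw(G) ≤ 1. G has an edge, so its treewidth is at least 1. Combining the bounds, tw(G) = 1.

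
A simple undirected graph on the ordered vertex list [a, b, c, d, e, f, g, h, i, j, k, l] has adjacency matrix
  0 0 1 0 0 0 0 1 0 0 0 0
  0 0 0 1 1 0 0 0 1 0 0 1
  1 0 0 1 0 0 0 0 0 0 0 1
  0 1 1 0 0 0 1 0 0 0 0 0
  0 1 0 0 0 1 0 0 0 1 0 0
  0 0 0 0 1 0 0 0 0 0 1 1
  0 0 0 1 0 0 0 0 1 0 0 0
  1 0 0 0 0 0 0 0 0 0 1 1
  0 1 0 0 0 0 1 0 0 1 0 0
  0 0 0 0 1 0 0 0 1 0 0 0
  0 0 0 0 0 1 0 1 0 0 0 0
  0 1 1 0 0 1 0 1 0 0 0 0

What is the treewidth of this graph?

3

A width-3 tree decomposition is:
Bags: B1 = {d, g, i, j}  B2 = {b, d, i, j}  B3 = {b, d, e, j}  B4 = {b, c, d, e}  B5 = {b, c, e, l}  B6 = {c, e, f, l}  B7 = {a, c, f, l}  B8 = {a, f, h, l}  B9 = {a, f, h, k}
Tree: B1–B2, B2–B3, B3–B4, B4–B5, B5–B6, B6–B7, B7–B8, B8–B9
The largest bag has 4 vertices, giving width 3; this decomposition certifies tw(G) ≤ 3. For the lower bound: the 4 vertex sets {g,i,j}, {d}, {b}, {c,e,f,l} are disjoint, each induces a connected subgraph, and every pair is joined by at least one edge of G. Contracting each set to a single vertex therefore yields K_{4} as a minor, and since treewidth is minor-monotone, tw(G) ≥ tw(K_{4}) = 3. Combining the bounds, tw(G) = 3.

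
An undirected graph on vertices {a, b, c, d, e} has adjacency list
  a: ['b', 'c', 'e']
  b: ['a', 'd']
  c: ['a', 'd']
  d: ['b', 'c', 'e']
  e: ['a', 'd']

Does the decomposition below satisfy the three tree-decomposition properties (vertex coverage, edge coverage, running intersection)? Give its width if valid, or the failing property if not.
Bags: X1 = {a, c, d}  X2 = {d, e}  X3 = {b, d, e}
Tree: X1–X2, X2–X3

No — edge (a,e) lies in no bag.

A tree decomposition must satisfy three properties: every vertex lies in some bag; for every edge, both endpoints lie together in some bag; and for every vertex, the bags containing it form a connected subtree. Here edge (a,e) lies in no bag, so the decomposition is invalid.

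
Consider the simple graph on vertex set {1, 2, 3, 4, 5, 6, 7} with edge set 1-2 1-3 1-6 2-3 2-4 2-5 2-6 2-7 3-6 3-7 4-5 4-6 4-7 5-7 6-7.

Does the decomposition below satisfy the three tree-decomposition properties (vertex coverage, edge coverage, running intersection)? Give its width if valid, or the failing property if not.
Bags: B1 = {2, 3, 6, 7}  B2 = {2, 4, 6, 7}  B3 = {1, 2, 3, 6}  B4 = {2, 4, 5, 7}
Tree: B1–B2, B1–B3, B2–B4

Yes; width 3.

Checking the three conditions: (i) the bags cover all of {1, 2, 3, 4, 5, 6, 7}; (ii) for each edge, some bag contains both endpoints; (iii) the bags containing any fixed vertex form a subtree. All hold, so the decomposition is valid with width 4 − 1 = 3.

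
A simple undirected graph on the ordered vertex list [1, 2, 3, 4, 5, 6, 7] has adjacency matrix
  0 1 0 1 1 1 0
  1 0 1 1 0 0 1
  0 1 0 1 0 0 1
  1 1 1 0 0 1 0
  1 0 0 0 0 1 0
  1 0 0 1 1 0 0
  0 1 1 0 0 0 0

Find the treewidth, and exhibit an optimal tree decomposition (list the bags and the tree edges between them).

Treewidth 2.
One optimal decomposition is:
Bags: B1 = {1, 2, 4}  B2 = {2, 3, 4}  B3 = {1, 4, 6}  B4 = {1, 5, 6}  B5 = {2, 3, 7}
Tree: B1–B2, B1–B3, B3–B4, B2–B5

Every bag has size at most 3, so the width is 3 − 1 = 2 and tw(G) ≤ 2. For the lower bound, the 3 vertices {1, 2, 4} are pairwise adjacent, and any tree decomposition puts a clique entirely inside one bag — forcing width ≥ 2. Combining the bounds, tw(G) = 2.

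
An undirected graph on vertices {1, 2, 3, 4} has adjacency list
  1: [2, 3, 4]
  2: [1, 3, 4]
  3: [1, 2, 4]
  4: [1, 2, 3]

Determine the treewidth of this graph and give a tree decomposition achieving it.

With just one bag of size 4, the width is 4 − 1 = 3, so tw(G) ≤ 3. For the lower bound, the 4 vertices {1, 2, 3, 4} are pairwise adjacent, and any tree decomposition puts a clique entirely inside one bag — forcing width ≥ 3. Combining the bounds, tw(G) = 3.

Treewidth 3.
One such decomposition:
Bags: B1 = {1, 2, 3, 4}
Tree: (single bag)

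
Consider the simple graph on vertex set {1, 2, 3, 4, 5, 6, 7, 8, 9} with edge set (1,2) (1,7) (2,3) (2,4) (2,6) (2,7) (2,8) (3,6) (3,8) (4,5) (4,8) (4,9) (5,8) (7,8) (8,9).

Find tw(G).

2

A width-2 tree decomposition is:
Bags: B1 = {1, 2, 7}  B2 = {2, 7, 8}  B3 = {2, 3, 8}  B4 = {2, 3, 6}  B5 = {2, 4, 8}  B6 = {4, 8, 9}  B7 = {4, 5, 8}
Tree: B1–B2, B2–B3, B3–B4, B2–B5, B5–B6, B5–B7
Each bag holds 3 vertices, so the decomposition has width 2, which upper-bounds the treewidth. For the lower bound, the 3 vertices {4, 8, 9} are pairwise adjacent, and any tree decomposition puts a clique entirely inside one bag — forcing width ≥ 2. Hence tw(G) = 2 exactly.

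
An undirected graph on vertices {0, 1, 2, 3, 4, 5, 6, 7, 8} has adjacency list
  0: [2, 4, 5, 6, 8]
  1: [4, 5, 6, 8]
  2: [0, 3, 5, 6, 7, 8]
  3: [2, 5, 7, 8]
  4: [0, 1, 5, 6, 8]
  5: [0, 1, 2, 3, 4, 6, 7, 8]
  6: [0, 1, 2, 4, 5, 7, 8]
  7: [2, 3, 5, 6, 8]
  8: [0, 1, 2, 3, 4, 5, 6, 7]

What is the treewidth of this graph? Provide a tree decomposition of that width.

Treewidth 4.
One such decomposition:
Bags: B1 = {0, 2, 5, 6, 8}  B2 = {0, 4, 5, 6, 8}  B3 = {2, 5, 6, 7, 8}  B4 = {2, 3, 5, 7, 8}  B5 = {1, 4, 5, 6, 8}
Tree: B1–B2, B1–B3, B3–B4, B2–B5

Every bag has size at most 5, so the width is 5 − 1 = 4 and tw(G) ≤ 4. On the other hand G contains the 5-clique {2, 3, 5, 7, 8}. A clique must lie in a single bag of any decomposition, so no decomposition can have width below 4. Therefore the treewidth is 4.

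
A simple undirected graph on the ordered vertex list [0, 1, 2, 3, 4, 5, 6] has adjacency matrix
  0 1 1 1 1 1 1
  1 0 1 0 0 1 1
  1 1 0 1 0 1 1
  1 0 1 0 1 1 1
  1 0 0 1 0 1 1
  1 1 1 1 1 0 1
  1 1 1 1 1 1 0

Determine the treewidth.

A width-4 tree decomposition is:
Bags: B1 = {0, 2, 3, 5, 6}  B2 = {0, 1, 2, 5, 6}  B3 = {0, 3, 4, 5, 6}
Tree: B1–B2, B1–B3
Every bag has size at most 5, so the width is 5 − 1 = 4 and tw(G) ≤ 4. Conversely, {0, 1, 2, 5, 6} is a clique of size 5, and the vertices of any clique must share a bag in every tree decomposition; so some bag has ≥ 5 vertices and tw(G) ≥ 4. The upper and lower bounds meet at 4, so that is the treewidth.

4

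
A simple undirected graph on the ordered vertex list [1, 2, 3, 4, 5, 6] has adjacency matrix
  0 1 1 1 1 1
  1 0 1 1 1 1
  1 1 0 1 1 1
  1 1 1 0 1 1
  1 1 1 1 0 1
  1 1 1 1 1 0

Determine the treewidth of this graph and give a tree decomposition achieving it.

Treewidth 5.
One such decomposition:
Bags: B1 = {1, 2, 3, 4, 5, 6}
Tree: (single bag)

With just one bag of size 6, the width is 6 − 1 = 5, so tw(G) ≤ 5. On the other hand G contains the 6-clique {1, 2, 3, 4, 5, 6}. A clique must lie in a single bag of any decomposition, so no decomposition can have width below 5. Therefore the treewidth is 5.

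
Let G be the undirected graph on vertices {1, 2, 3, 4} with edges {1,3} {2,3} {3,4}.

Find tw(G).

1

A width-1 tree decomposition is:
Bags: B1 = {2, 3}  B2 = {1, 3}  B3 = {3, 4}
Tree: B1–B2, B2–B3
Each bag holds 2 vertices, so the decomposition has width 1, which upper-bounds the treewidth. Any graph with an edge has treewidth ≥ 1, and G has the edge 3–2. Combining the bounds, tw(G) = 1.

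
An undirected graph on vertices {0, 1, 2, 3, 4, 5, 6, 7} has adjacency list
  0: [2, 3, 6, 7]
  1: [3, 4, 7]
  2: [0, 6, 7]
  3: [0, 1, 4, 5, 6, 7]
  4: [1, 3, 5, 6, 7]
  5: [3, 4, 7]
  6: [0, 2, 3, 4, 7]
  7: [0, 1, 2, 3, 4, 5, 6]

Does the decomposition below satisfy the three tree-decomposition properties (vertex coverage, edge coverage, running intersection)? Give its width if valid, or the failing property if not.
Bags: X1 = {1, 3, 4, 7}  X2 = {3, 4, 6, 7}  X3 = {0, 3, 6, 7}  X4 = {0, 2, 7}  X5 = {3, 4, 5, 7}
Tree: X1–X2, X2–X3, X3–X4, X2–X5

A tree decomposition must satisfy three properties: every vertex lies in some bag; for every edge, both endpoints lie together in some bag; and for every vertex, the bags containing it form a connected subtree. Here edge (6,2) lies in no bag, so the decomposition is invalid.

No — edge (6,2) lies in no bag.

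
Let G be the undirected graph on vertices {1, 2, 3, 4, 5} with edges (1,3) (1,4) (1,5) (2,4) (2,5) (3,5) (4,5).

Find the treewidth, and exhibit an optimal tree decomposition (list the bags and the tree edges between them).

The largest bag has 3 vertices, giving width 2; this decomposition certifies tw(G) ≤ 2. For the lower bound, the 3 vertices {1, 3, 5} are pairwise adjacent, and any tree decomposition puts a clique entirely inside one bag — forcing width ≥ 2. The upper and lower bounds meet at 2, so that is the treewidth.

Treewidth 2.
One such decomposition:
Bags: B1 = {2, 4, 5}  B2 = {1, 4, 5}  B3 = {1, 3, 5}
Tree: B1–B2, B2–B3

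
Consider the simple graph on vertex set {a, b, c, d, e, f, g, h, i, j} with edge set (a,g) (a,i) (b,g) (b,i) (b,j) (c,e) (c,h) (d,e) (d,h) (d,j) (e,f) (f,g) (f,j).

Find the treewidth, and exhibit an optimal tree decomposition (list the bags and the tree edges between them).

Treewidth 2.
One such decomposition:
Bags: B1 = {a, g, i}  B2 = {b, g, i}  B3 = {b, f, g}  B4 = {b, f, j}  B5 = {e, f, j}  B6 = {d, e, j}  B7 = {c, d, e}  B8 = {c, d, h}
Tree: B1–B2, B2–B3, B3–B4, B4–B5, B5–B6, B6–B7, B7–B8

The largest bag has 3 vertices, giving width 2; this decomposition certifies tw(G) ≤ 2. Since a–i–b–g–a is a cycle in G, G is not acyclic. Forests are exactly the graphs of treewidth ≤ 1, so tw(G) ≥ 2. Hence tw(G) = 2 exactly.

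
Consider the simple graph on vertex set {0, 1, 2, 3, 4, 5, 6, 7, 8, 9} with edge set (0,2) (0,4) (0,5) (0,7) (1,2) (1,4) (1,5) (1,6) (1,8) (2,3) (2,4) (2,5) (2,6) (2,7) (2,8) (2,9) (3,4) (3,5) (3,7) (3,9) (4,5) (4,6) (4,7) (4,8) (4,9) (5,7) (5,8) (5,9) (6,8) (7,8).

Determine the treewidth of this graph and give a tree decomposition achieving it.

Treewidth 4.
Bags: B1 = {1, 2, 4, 6, 8}  B2 = {1, 2, 4, 5, 8}  B3 = {2, 4, 5, 7, 8}  B4 = {2, 3, 4, 5, 7}  B5 = {0, 2, 4, 5, 7}  B6 = {2, 3, 4, 5, 9}
Tree: B1–B2, B2–B3, B3–B4, B3–B5, B4–B6

Each bag holds 5 vertices, so the decomposition has width 4, which upper-bounds the treewidth. Conversely, {1, 2, 4, 5, 8} is a clique of size 5, and the vertices of any clique must share a bag in every tree decomposition; so some bag has ≥ 5 vertices and tw(G) ≥ 4. Combining the bounds, tw(G) = 4.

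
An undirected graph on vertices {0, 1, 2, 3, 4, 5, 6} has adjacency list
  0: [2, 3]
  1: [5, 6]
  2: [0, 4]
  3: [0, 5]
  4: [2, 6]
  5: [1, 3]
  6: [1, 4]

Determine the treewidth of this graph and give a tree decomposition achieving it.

Treewidth 2.
Bags: B1 = {1, 5, 6}  B2 = {3, 5, 6}  B3 = {0, 3, 6}  B4 = {0, 2, 6}  B5 = {2, 4, 6}
Tree: B1–B2, B2–B3, B3–B4, B4–B5

The largest bag has 3 vertices, giving width 2; this decomposition certifies tw(G) ≤ 2. Since 6–1–5–3–0–2–4–6 is a cycle in G, G is not acyclic. Forests are exactly the graphs of treewidth ≤ 1, so tw(G) ≥ 2. Therefore the treewidth is 2.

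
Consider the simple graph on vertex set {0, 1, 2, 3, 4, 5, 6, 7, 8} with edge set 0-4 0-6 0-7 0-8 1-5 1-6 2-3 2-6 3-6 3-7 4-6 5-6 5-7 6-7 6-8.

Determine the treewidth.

A width-2 tree decomposition is:
Bags: B1 = {0, 6, 7}  B2 = {0, 4, 6}  B3 = {3, 6, 7}  B4 = {5, 6, 7}  B5 = {1, 5, 6}  B6 = {2, 3, 6}  B7 = {0, 6, 8}
Tree: B1–B2, B1–B3, B1–B4, B4–B5, B3–B6, B1–B7
The largest bag has 3 vertices, giving width 2; this decomposition certifies tw(G) ≤ 2. On the other hand G contains the 3-clique {0, 6, 8}. A clique must lie in a single bag of any decomposition, so no decomposition can have width below 2. Combining the bounds, tw(G) = 2.

2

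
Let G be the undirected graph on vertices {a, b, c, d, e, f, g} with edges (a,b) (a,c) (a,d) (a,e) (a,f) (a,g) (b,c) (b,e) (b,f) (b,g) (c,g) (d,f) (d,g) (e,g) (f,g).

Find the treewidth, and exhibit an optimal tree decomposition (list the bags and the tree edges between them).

Treewidth 3.
Bags: B1 = {a, b, f, g}  B2 = {a, b, e, g}  B3 = {a, b, c, g}  B4 = {a, d, f, g}
Tree: B1–B2, B1–B3, B1–B4

The largest bag has 4 vertices, giving width 3; this decomposition certifies tw(G) ≤ 3. On the other hand G contains the 4-clique {a, d, f, g}. A clique must lie in a single bag of any decomposition, so no decomposition can have width below 3. Hence tw(G) = 3 exactly.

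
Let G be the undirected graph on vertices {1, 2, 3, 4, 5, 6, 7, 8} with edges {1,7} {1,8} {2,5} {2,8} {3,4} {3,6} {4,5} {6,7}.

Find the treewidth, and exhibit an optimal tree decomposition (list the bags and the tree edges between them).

Every bag has size at most 3, so the width is 3 − 1 = 2 and tw(G) ≤ 2. The edges 6–3–4–5–2–8–1–7–6 form a cycle, so G is not a tree and its treewidth is at least 2. The upper and lower bounds meet at 2, so that is the treewidth.

Treewidth 2.
One such decomposition:
Bags: B1 = {3, 4, 6}  B2 = {4, 5, 6}  B3 = {2, 5, 6}  B4 = {2, 6, 8}  B5 = {1, 6, 8}  B6 = {1, 6, 7}
Tree: B1–B2, B2–B3, B3–B4, B4–B5, B5–B6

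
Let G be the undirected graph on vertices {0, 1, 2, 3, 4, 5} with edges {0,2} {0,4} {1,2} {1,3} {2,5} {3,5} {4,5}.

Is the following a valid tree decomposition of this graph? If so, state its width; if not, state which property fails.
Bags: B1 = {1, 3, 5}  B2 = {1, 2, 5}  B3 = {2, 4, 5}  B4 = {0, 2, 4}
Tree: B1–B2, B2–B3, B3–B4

Yes; width 2.

Checking the three conditions: (i) the bags cover all of {0, 1, 2, 3, 4, 5}; (ii) for each edge, some bag contains both endpoints; (iii) the bags containing any fixed vertex form a subtree. All hold, so the decomposition is valid with width 3 − 1 = 2.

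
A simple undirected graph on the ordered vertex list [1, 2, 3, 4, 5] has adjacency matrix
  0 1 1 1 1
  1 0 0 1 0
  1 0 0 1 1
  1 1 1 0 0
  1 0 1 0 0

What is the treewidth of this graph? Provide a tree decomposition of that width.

Treewidth 2.
Bags: B1 = {1, 2, 4}  B2 = {1, 3, 4}  B3 = {1, 3, 5}
Tree: B1–B2, B2–B3

Every bag has size at most 3, so the width is 3 − 1 = 2 and tw(G) ≤ 2. Conversely, {1, 2, 4} is a clique of size 3, and the vertices of any clique must share a bag in every tree decomposition; so some bag has ≥ 3 vertices and tw(G) ≥ 2. Combining the bounds, tw(G) = 2.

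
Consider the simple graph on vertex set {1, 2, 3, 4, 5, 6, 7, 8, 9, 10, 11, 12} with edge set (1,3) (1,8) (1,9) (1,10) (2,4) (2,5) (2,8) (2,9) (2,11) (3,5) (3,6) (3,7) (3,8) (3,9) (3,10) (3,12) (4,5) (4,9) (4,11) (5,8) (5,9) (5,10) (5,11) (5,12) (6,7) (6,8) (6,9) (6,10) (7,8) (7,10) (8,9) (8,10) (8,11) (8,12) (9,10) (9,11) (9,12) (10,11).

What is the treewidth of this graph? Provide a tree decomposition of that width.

The largest bag has 5 vertices, giving width 4; this decomposition certifies tw(G) ≤ 4. On the other hand G contains the 5-clique {2, 5, 8, 9, 11}. A clique must lie in a single bag of any decomposition, so no decomposition can have width below 4. Combining the bounds, tw(G) = 4.

Treewidth 4.
One optimal decomposition is:
Bags: B1 = {3, 5, 8, 9, 10}  B2 = {5, 8, 9, 10, 11}  B3 = {3, 6, 8, 9, 10}  B4 = {3, 6, 7, 8, 10}  B5 = {2, 5, 8, 9, 11}  B6 = {3, 5, 8, 9, 12}  B7 = {1, 3, 8, 9, 10}  B8 = {2, 4, 5, 9, 11}
Tree: B1–B2, B1–B3, B3–B4, B2–B5, B1–B6, B1–B7, B5–B8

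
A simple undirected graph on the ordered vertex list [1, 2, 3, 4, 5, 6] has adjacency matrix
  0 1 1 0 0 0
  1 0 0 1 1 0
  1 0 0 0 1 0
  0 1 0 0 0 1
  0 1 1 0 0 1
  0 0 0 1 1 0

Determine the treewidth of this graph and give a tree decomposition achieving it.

Every bag has size at most 3, so the width is 3 − 1 = 2 and tw(G) ≤ 2. The edges 6–4–2–5–6 form a cycle, so G is not a tree and its treewidth is at least 2. The upper and lower bounds meet at 2, so that is the treewidth.

Treewidth 2.
One optimal decomposition is:
Bags: B1 = {4, 5, 6}  B2 = {2, 4, 5}  B3 = {2, 3, 5}  B4 = {1, 2, 3}
Tree: B1–B2, B2–B3, B3–B4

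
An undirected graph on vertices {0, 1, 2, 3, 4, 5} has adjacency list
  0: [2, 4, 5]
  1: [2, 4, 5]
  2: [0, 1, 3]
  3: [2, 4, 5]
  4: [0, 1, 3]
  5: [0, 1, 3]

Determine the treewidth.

3

A width-3 tree decomposition is:
Bags: B1 = {0, 1, 3, 5}  B2 = {0, 1, 3, 4}  B3 = {0, 1, 2, 3}
Tree: B1–B2, B2–B3
Each bag holds 4 vertices, so the decomposition has width 3, which upper-bounds the treewidth. For the lower bound: the 4 vertex sets {0,5}, {3,4}, {1}, {2} are disjoint, each induces a connected subgraph, and every pair is joined by at least one edge of G. Contracting each set to a single vertex therefore yields K_{4} as a minor, and since treewidth is minor-monotone, tw(G) ≥ tw(K_{4}) = 3. The upper and lower bounds meet at 3, so that is the treewidth.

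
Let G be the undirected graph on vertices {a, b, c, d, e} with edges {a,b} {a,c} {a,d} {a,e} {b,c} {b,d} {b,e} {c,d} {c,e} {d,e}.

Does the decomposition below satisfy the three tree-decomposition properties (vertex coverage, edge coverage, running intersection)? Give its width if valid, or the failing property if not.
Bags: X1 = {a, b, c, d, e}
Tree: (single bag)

Yes; width 4.

Checking the three conditions: (i) the bags cover all of {a, b, c, d, e}; (ii) for each edge, some bag contains both endpoints; (iii) the bags containing any fixed vertex form a subtree. All hold, so the decomposition is valid with width 5 − 1 = 4.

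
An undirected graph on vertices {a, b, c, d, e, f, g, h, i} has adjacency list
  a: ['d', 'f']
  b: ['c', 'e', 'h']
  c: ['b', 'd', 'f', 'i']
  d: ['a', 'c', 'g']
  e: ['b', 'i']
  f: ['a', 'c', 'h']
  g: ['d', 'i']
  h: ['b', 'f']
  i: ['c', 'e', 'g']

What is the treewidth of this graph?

3

A width-3 tree decomposition is:
Bags: B1 = {b, e, g, i}  B2 = {b, c, g, i}  B3 = {b, c, d, g}  B4 = {b, c, d, h}  B5 = {c, d, f, h}  B6 = {a, d, f, h}
Tree: B1–B2, B2–B3, B3–B4, B4–B5, B5–B6
Every bag has size at most 4, so the width is 4 − 1 = 3 and tw(G) ≤ 3. For the lower bound: the 4 vertex sets {e,g,i}, {b}, {c}, {a,d,f,h} are disjoint, each induces a connected subgraph, and every pair is joined by at least one edge of G. Contracting each set to a single vertex therefore yields K_{4} as a minor, and since treewidth is minor-monotone, tw(G) ≥ tw(K_{4}) = 3. Combining the bounds, tw(G) = 3.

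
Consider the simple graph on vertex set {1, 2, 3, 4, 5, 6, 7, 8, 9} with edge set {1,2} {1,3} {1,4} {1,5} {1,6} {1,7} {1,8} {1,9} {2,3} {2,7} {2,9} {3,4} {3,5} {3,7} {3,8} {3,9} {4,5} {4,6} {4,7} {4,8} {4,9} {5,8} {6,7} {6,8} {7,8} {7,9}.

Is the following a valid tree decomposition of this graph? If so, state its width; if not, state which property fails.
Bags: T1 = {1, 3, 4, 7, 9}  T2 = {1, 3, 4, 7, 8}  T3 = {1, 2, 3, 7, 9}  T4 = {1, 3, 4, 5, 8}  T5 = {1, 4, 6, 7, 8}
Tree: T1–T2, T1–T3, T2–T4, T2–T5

Yes; width 4.

Every vertex of G appears in some bag (union = {1, 2, 3, 4, 5, 6, 7, 8, 9}); every edge is covered by a bag; and for each vertex v the set of bags containing v is connected in the bag tree. The decomposition is therefore valid. The largest bag has 5 vertices, so the width is 4.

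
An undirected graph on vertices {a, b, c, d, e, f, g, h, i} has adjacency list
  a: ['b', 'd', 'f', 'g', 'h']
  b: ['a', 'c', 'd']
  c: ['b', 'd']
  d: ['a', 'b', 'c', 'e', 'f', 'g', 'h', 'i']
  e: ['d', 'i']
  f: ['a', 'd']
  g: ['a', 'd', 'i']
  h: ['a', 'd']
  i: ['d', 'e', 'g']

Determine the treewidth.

2

A width-2 tree decomposition is:
Bags: B1 = {a, b, d}  B2 = {a, d, g}  B3 = {a, d, f}  B4 = {a, d, h}  B5 = {d, g, i}  B6 = {b, c, d}  B7 = {d, e, i}
Tree: B1–B2, B2–B3, B2–B4, B2–B5, B1–B6, B5–B7
Every bag has size at most 3, so the width is 3 − 1 = 2 and tw(G) ≤ 2. Conversely, {d, e, i} is a clique of size 3, and the vertices of any clique must share a bag in every tree decomposition; so some bag has ≥ 3 vertices and tw(G) ≥ 2. Hence tw(G) = 2 exactly.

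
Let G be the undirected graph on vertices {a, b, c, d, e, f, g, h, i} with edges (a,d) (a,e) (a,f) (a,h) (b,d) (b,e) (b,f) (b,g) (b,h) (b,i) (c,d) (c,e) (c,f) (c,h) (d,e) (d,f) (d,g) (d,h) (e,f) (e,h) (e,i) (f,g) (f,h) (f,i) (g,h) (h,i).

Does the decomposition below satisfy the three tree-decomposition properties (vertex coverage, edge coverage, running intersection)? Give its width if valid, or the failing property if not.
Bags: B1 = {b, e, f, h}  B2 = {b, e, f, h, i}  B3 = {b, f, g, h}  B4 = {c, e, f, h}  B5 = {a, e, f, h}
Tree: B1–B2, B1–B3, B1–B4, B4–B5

No — vertex d appears in no bag.

A tree decomposition must satisfy three properties: every vertex lies in some bag; for every edge, both endpoints lie together in some bag; and for every vertex, the bags containing it form a connected subtree. Here vertex d appears in no bag, so the decomposition is invalid.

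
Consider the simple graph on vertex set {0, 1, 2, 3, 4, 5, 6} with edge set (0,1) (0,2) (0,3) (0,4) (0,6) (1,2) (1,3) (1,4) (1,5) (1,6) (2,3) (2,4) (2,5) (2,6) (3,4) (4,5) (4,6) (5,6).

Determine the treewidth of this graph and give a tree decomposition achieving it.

Treewidth 4.
One optimal decomposition is:
Bags: B1 = {0, 1, 2, 4, 6}  B2 = {0, 1, 2, 3, 4}  B3 = {1, 2, 4, 5, 6}
Tree: B1–B2, B1–B3

Each bag holds 5 vertices, so the decomposition has width 4, which upper-bounds the treewidth. For the lower bound, the 5 vertices {0, 1, 2, 3, 4} are pairwise adjacent, and any tree decomposition puts a clique entirely inside one bag — forcing width ≥ 4. The upper and lower bounds meet at 4, so that is the treewidth.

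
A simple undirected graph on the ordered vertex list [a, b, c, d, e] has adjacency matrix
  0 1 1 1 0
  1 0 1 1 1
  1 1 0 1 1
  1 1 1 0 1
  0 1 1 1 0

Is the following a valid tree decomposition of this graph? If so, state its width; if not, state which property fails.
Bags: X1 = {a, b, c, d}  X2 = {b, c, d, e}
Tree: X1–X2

Checking the three conditions: (i) the bags cover all of {a, b, c, d, e}; (ii) for each edge, some bag contains both endpoints; (iii) the bags containing any fixed vertex form a subtree. All hold, so the decomposition is valid with width 4 − 1 = 3.

Yes; width 3.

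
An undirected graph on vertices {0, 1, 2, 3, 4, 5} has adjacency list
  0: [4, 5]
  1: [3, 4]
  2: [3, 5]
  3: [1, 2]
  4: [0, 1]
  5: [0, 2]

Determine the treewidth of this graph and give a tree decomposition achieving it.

Treewidth 2.
Bags: B1 = {1, 3, 4}  B2 = {2, 3, 4}  B3 = {2, 4, 5}  B4 = {0, 4, 5}
Tree: B1–B2, B2–B3, B3–B4

Each bag holds 3 vertices, so the decomposition has width 2, which upper-bounds the treewidth. For the lower bound, G contains the cycle 4–1–3–2–5–0–4, so G is not a forest; only forests have treewidth ≤ 1, hence tw(G) ≥ 2. Hence tw(G) = 2 exactly.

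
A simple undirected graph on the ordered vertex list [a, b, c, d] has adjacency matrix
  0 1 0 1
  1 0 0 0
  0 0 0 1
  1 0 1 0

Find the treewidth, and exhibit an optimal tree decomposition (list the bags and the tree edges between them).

Every bag has size at most 2, so the width is 2 − 1 = 1 and tw(G) ≤ 1. G has an edge, so its treewidth is at least 1. Hence tw(G) = 1 exactly.

Treewidth 1.
One optimal decomposition is:
Bags: B1 = {c, d}  B2 = {a, d}  B3 = {a, b}
Tree: B1–B2, B2–B3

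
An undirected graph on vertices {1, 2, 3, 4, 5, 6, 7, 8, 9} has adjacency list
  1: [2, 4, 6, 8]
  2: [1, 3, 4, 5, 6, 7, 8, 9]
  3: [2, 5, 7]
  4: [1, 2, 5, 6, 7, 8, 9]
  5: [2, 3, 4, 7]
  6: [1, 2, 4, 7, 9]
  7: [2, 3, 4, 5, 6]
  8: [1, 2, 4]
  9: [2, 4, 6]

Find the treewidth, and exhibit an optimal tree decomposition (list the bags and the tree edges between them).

Each bag holds 4 vertices, so the decomposition has width 3, which upper-bounds the treewidth. On the other hand G contains the 4-clique {2, 3, 5, 7}. A clique must lie in a single bag of any decomposition, so no decomposition can have width below 3. Therefore the treewidth is 3.

Treewidth 3.
One optimal decomposition is:
Bags: B1 = {2, 3, 5, 7}  B2 = {2, 4, 5, 7}  B3 = {2, 4, 6, 7}  B4 = {1, 2, 4, 6}  B5 = {2, 4, 6, 9}  B6 = {1, 2, 4, 8}
Tree: B1–B2, B2–B3, B3–B4, B3–B5, B4–B6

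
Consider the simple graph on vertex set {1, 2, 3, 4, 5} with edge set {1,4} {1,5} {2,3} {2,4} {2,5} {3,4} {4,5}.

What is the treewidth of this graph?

2

A width-2 tree decomposition is:
Bags: B1 = {2, 3, 4}  B2 = {2, 4, 5}  B3 = {1, 4, 5}
Tree: B1–B2, B2–B3
Every bag has size at most 3, so the width is 3 − 1 = 2 and tw(G) ≤ 2. For the lower bound, the 3 vertices {1, 4, 5} are pairwise adjacent, and any tree decomposition puts a clique entirely inside one bag — forcing width ≥ 2. Combining the bounds, tw(G) = 2.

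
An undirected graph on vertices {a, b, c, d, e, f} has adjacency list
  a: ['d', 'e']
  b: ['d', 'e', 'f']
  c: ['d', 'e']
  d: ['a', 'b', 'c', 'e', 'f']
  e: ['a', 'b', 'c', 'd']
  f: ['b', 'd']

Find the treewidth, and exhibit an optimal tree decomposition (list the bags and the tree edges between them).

Treewidth 2.
One such decomposition:
Bags: B1 = {b, d, e}  B2 = {c, d, e}  B3 = {b, d, f}  B4 = {a, d, e}
Tree: B1–B2, B1–B3, B2–B4

Every bag has size at most 3, so the width is 3 − 1 = 2 and tw(G) ≤ 2. For the lower bound, the 3 vertices {c, d, e} are pairwise adjacent, and any tree decomposition puts a clique entirely inside one bag — forcing width ≥ 2. Combining the bounds, tw(G) = 2.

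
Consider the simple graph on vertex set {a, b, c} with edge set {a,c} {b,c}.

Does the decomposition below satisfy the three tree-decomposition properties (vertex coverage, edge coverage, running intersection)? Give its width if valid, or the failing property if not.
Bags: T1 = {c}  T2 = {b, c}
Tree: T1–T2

A tree decomposition must satisfy three properties: every vertex lies in some bag; for every edge, both endpoints lie together in some bag; and for every vertex, the bags containing it form a connected subtree. Here vertex a appears in no bag, so the decomposition is invalid.

No — vertex a appears in no bag.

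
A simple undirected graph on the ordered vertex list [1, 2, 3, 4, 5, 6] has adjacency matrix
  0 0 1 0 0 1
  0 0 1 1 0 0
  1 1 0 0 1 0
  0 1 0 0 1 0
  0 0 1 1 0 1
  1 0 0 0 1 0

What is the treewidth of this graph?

2

A width-2 tree decomposition is:
Bags: B1 = {2, 3, 4}  B2 = {3, 4, 5}  B3 = {1, 3, 5}  B4 = {1, 5, 6}
Tree: B1–B2, B2–B3, B3–B4
Every bag has size at most 3, so the width is 3 − 1 = 2 and tw(G) ≤ 2. Since 2–4–5–3–2 is a cycle in G, G is not acyclic. Forests are exactly the graphs of treewidth ≤ 1, so tw(G) ≥ 2. The upper and lower bounds meet at 2, so that is the treewidth.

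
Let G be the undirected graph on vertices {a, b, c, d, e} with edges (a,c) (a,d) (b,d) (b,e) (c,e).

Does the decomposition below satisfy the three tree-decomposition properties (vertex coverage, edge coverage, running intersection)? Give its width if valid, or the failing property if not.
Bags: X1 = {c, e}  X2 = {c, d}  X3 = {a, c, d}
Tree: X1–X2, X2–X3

A tree decomposition must satisfy three properties: every vertex lies in some bag; for every edge, both endpoints lie together in some bag; and for every vertex, the bags containing it form a connected subtree. Here vertex b appears in no bag, so the decomposition is invalid.

No — vertex b appears in no bag.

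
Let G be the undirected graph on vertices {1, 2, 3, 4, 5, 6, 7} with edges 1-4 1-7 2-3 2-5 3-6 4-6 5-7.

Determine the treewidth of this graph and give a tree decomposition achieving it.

The largest bag has 3 vertices, giving width 2; this decomposition certifies tw(G) ≤ 2. The edges 3–2–5–7–1–4–6–3 form a cycle, so G is not a tree and its treewidth is at least 2. The upper and lower bounds meet at 2, so that is the treewidth.

Treewidth 2.
One such decomposition:
Bags: B1 = {2, 3, 5}  B2 = {3, 5, 7}  B3 = {1, 3, 7}  B4 = {1, 3, 4}  B5 = {3, 4, 6}
Tree: B1–B2, B2–B3, B3–B4, B4–B5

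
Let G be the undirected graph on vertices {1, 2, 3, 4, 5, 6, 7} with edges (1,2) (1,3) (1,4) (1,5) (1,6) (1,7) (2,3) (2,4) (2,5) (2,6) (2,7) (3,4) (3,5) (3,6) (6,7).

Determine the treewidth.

A width-3 tree decomposition is:
Bags: B1 = {1, 2, 3, 6}  B2 = {1, 2, 6, 7}  B3 = {1, 2, 3, 4}  B4 = {1, 2, 3, 5}
Tree: B1–B2, B1–B3, B3–B4
The largest bag has 4 vertices, giving width 3; this decomposition certifies tw(G) ≤ 3. Conversely, {1, 2, 3, 4} is a clique of size 4, and the vertices of any clique must share a bag in every tree decomposition; so some bag has ≥ 4 vertices and tw(G) ≥ 3. Hence tw(G) = 3 exactly.

3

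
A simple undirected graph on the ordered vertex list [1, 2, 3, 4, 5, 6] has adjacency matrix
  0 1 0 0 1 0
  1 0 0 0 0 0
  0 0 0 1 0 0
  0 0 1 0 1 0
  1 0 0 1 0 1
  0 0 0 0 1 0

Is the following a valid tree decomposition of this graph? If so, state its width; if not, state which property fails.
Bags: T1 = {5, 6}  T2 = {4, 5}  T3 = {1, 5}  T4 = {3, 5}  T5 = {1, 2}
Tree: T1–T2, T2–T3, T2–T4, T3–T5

A tree decomposition must satisfy three properties: every vertex lies in some bag; for every edge, both endpoints lie together in some bag; and for every vertex, the bags containing it form a connected subtree. Here edge (4,3) lies in no bag, so the decomposition is invalid.

No — edge (4,3) lies in no bag.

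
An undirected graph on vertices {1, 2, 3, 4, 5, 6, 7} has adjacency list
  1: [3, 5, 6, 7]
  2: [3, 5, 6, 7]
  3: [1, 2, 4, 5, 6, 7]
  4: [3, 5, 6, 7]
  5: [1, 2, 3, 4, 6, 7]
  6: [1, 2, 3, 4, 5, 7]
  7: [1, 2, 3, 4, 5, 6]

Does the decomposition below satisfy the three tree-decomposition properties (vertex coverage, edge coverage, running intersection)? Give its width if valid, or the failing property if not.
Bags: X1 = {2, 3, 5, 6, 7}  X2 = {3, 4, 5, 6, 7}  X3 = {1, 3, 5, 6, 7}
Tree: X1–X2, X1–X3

Every vertex of G appears in some bag (union = {1, 2, 3, 4, 5, 6, 7}); every edge is covered by a bag; and for each vertex v the set of bags containing v is connected in the bag tree. The decomposition is therefore valid. The largest bag has 5 vertices, so the width is 4.

Yes; width 4.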